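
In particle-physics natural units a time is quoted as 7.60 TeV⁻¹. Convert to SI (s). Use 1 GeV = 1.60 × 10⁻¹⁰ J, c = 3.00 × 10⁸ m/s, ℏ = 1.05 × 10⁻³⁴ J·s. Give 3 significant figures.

A time is [E]⁻¹ in ℏ=c=1; restore one factor of ℏ.
1 GeV⁻¹ → ℏ × (1 GeV in J)⁻¹ = 6.56 × 10⁻²⁵ s.
Convert the energy scale: 7.60 TeV⁻¹ = 7.60 × 10⁻³ GeV⁻¹.
Result: 7.60 × 10⁻³ × 6.56 × 10⁻²⁵ = 4.99 × 10⁻²⁷ s.

4.99 × 10⁻²⁷ s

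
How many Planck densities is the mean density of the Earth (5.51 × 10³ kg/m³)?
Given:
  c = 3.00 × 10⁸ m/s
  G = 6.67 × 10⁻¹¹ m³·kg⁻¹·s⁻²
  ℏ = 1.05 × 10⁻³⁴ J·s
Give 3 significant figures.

1.06 × 10⁻⁹³

Planck density: ρ_P = c⁵/(ℏG²) = 5.20 × 10⁹⁶ kg/m³.
5.51 × 10³ / 5.20 × 10⁹⁶ = 1.06 × 10⁻⁹³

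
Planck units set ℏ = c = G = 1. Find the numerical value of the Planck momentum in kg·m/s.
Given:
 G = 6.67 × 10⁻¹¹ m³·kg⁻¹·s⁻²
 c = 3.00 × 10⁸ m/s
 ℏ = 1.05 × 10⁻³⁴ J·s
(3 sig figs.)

The unique combination of the constants set to 1 with dimensions of momentum is p_P = √(ℏc³/G).
  = √(42.5)
  = 6.52 kg·m/s

6.52 kg·m/s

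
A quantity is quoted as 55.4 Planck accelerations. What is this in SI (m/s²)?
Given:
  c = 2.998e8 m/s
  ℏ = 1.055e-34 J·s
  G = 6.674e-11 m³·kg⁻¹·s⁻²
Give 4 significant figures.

One Planck acceleration: a_P = √(c⁷/(ℏG)) = 5.560e51 m/s².
55.4 × 5.560e51 m/s² = 3.080e53 m/s²

3.080e53 m/s²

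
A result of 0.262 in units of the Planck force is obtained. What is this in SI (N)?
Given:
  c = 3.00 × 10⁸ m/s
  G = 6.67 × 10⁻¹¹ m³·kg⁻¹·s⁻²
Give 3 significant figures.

3.18 × 10⁴³ N

One Planck force: F_P = c⁴/G = 1.21 × 10⁴⁴ N.
0.262 × 1.21 × 10⁴⁴ N = 3.18 × 10⁴³ N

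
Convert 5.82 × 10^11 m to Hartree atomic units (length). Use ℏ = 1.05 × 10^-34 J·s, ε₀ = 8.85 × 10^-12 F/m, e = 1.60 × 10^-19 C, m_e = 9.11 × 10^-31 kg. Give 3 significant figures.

Bohr radius: a₀ = 4πε₀ℏ²/(m_e e²) = 5.26 × 10^-11 m.
5.82 × 10^11 / 5.26 × 10^-11 = 1.11 × 10^22

1.11 × 10^22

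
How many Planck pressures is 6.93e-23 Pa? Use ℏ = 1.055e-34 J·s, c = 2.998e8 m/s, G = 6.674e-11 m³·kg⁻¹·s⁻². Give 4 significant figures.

Planck pressure: p_P = c⁷/(ℏG²) = 4.632e113 Pa.
6.93e-23 / 4.632e113 = 1.496e-136

1.496e-136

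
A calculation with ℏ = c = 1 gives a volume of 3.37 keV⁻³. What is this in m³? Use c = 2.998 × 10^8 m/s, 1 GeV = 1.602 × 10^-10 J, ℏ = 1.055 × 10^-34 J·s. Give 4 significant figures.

2.594 × 10^-29 m³

Volume is [L]³ = [E]⁻³·(ℏc)³.
1 GeV⁻³ → (ℏc)³ × (1 GeV in J)⁻³ = 7.696 × 10^-48 m³.
Convert the energy scale: 3.37 keV⁻³ = 3.37 × 10^18 GeV⁻³.
Result: 3.37 × 10^18 × 7.696 × 10^-48 = 2.594 × 10^-29 m³.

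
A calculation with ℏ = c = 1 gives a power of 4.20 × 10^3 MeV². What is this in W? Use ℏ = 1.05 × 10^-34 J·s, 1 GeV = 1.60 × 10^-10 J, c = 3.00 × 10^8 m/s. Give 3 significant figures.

Power is [E]/[T] = [E]²/ℏ.
1 GeV² → 1/ℏ × (1 GeV in J)² = 2.44 × 10^14 W.
Convert the energy scale: 4.20 × 10^3 MeV² = 4.20 × 10^-3 GeV².
Result: 4.20 × 10^-3 × 2.44 × 10^14 = 1.02 × 10^12 W.

1.02 × 10^12 W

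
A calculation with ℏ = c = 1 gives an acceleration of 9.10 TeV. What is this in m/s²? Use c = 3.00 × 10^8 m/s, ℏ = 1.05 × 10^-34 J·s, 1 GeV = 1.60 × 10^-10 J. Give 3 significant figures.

4.16 × 10^36 m/s²

Acceleration is [L]/[T]² = c·[E]/ℏ.
1 GeV → c/ℏ × (1 GeV in J) = 4.57 × 10^32 m/s².
Convert the energy scale: 9.10 TeV = 9.10 × 10^3 GeV.
Result: 9.10 × 10^3 × 4.57 × 10^32 = 4.16 × 10^36 m/s².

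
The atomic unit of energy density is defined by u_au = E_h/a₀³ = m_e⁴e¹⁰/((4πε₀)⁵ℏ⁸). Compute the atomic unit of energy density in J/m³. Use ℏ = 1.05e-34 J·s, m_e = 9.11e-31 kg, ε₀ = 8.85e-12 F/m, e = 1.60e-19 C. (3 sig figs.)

u_au = E_h/a₀³ = m_e⁴e¹⁰/((4πε₀)⁵ℏ⁸)
E_h = 4.38e-18 J
a₀ = 5.26e-11 m
E_h/a₀³ = 3.01e13 J/m³

3.01e13 J/m³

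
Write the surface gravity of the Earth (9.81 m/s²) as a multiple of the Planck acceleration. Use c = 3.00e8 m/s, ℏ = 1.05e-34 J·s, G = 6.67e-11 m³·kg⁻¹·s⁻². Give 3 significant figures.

1.76e-51

Planck acceleration: a_P = √(c⁷/(ℏG)) = 5.59e51 m/s².
9.81 / 5.59e51 = 1.76e-51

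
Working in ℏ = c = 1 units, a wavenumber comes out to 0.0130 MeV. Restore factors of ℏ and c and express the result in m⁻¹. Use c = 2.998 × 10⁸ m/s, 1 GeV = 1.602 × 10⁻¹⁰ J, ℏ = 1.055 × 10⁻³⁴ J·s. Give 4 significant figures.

6.584 × 10¹⁰ m⁻¹

Inverse length is [E]/(ℏc).
1 GeV → 1/(ℏc) × (1 GeV in J) = 5.065 × 10¹⁵ m⁻¹.
Convert the energy scale: 0.0130 MeV = 1.30 × 10⁻⁵ GeV.
Result: 1.30 × 10⁻⁵ × 5.065 × 10¹⁵ = 6.584 × 10¹⁰ m⁻¹.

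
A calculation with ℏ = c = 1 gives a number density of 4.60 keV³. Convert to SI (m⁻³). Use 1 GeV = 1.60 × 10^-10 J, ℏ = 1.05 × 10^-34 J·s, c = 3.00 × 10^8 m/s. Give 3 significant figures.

6.03 × 10^29 m⁻³

Number density is [L]⁻³ = [E]³/(ℏc)³.
1 GeV³ → 1/(ℏc)³ × (1 GeV in J)³ = 1.31 × 10^47 m⁻³.
Convert the energy scale: 4.60 keV³ = 4.60 × 10^-18 GeV³.
Result: 4.60 × 10^-18 × 1.31 × 10^47 = 6.03 × 10^29 m⁻³.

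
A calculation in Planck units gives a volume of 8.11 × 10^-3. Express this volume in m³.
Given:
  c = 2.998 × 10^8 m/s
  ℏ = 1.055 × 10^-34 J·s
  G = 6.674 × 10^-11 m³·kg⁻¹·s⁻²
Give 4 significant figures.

One Planck volume: V_P = (ℏG/c³)^(3/2) = 4.224 × 10^-105 m³.
8.11 × 10^-3 × 4.224 × 10^-105 m³ = 3.426 × 10^-107 m³

3.426 × 10^-107 m³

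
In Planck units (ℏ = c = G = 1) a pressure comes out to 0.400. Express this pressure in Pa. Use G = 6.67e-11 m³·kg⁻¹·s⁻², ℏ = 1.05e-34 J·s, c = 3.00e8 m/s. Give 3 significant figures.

1.87e113 Pa

One Planck pressure: p_P = c⁷/(ℏG²) = 4.68e113 Pa.
0.400 × 4.68e113 Pa = 1.87e113 Pa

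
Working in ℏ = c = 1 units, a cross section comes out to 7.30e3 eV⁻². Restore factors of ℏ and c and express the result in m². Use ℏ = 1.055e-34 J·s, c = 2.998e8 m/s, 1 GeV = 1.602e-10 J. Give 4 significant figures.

2.846e-10 m²

Area is [L]² = [E]⁻²·(ℏc)²; restore (ℏc)².
1 GeV⁻² → (ℏc)² × (1 GeV in J)⁻² = 3.898e-32 m².
Convert the energy scale: 7.30e3 eV⁻² = 7.30e21 GeV⁻².
Result: 7.30e21 × 3.898e-32 = 2.846e-10 m².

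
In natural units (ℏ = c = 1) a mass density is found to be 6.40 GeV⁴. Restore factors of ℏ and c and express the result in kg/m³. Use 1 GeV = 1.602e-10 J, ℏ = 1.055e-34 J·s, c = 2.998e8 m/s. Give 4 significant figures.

Mass density is [E]/(c²[L]³) = [E]⁴/(ℏ³c⁵).
1 GeV⁴ → 1/(ℏ³c⁵) × (1 GeV in J)⁴ = 2.316e20 kg/m³.
Result: 6.40 × 2.316e20 = 1.482e21 kg/m³.

1.482e21 kg/m³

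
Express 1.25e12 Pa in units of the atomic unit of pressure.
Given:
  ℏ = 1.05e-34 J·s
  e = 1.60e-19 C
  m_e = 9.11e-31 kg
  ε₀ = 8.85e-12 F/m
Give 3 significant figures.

0.0415

atomic unit of pressure: P_au = E_h/a₀³ = m_e⁴e¹⁰/((4πε₀)⁵ℏ⁸) = 3.01e13 Pa.
1.25e12 / 3.01e13 = 0.0415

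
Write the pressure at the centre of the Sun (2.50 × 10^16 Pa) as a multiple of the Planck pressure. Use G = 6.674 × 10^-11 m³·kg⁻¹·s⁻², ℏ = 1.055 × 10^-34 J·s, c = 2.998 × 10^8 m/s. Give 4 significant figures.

5.397 × 10^-98

Planck pressure: p_P = c⁷/(ℏG²) = 4.632 × 10^113 Pa.
2.50 × 10^16 / 4.632 × 10^113 = 5.397 × 10^-98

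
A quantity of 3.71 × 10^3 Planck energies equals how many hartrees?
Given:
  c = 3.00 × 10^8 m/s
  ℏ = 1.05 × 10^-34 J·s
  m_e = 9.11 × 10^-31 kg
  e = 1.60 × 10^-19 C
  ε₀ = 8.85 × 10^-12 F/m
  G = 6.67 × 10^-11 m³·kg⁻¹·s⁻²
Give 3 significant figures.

1.66 × 10^30

Planck energy: E_P = √(ℏc⁵/G) = 1.96 × 10^9 J
hartree: E_h = m_e e⁴/(4πε₀ℏ)² = 4.38 × 10^-18 J
3.71 × 10^3 × 1.96 × 10^9 / 4.38 × 10^-18 = 1.66 × 10^30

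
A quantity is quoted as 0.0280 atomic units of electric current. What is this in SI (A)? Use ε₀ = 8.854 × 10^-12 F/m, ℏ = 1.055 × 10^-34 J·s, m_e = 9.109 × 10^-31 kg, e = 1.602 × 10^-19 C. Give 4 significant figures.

1.851 × 10^-4 A

One atomic unit of electric current: I_au = e E_h/ℏ = m_e e⁵/((4πε₀)²ℏ³) = 6.612 × 10^-3 A.
0.0280 × 6.612 × 10^-3 A = 1.851 × 10^-4 A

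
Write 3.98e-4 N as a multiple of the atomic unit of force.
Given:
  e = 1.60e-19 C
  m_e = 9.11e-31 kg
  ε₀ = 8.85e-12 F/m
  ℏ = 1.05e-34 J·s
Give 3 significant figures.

4.78e3

atomic unit of force: F_au = E_h/a₀ = m_e²e⁶/((4πε₀)³ℏ⁴) = 8.33e-8 N.
3.98e-4 / 8.33e-8 = 4.78e3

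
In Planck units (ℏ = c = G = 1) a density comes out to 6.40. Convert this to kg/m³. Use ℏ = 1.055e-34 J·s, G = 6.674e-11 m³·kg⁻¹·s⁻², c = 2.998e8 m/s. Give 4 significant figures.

3.298e97 kg/m³

One Planck density: ρ_P = c⁵/(ℏG²) = 5.154e96 kg/m³.
6.40 × 5.154e96 kg/m³ = 3.298e97 kg/m³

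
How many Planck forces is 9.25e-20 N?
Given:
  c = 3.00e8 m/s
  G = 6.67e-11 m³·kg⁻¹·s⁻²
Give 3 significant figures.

7.62e-64

Planck force: F_P = c⁴/G = 1.21e44 N.
9.25e-20 / 1.21e44 = 7.62e-64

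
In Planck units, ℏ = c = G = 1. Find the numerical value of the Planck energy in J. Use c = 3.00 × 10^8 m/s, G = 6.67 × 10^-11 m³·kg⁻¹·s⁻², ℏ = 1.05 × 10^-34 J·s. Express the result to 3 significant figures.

The unique combination of the constants set to 1 with dimensions of energy is E_P = √(ℏc⁵/G).
  = √(3.83 × 10^18)
  = 1.96 × 10^9 J

1.96 × 10^9 J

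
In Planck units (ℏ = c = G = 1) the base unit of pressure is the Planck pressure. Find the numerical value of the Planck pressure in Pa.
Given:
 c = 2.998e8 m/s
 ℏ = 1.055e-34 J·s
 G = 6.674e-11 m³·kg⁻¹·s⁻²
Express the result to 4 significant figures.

4.632e113 Pa

p_P = c⁷/(ℏG²)
  = 2.177e59 / 4.699e-55
  = 4.632e113 Pa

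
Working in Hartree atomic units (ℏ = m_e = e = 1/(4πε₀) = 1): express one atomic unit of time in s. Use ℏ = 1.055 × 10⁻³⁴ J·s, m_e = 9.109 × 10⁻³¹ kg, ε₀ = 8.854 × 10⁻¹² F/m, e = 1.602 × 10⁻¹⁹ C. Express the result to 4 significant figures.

The unique combination of the constants set to 1 with dimensions of time is τ_au = (4πε₀)²ℏ³/(m_e e⁴).
E_h = 4.354 × 10⁻¹⁸ J
ℏ/E_h = 2.423 × 10⁻¹⁷ s

2.423 × 10⁻¹⁷ s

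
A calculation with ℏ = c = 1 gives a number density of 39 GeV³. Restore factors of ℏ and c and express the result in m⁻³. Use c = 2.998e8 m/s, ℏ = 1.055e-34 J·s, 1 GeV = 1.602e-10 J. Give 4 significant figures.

Number density is [L]⁻³ = [E]³/(ℏc)³.
1 GeV³ → 1/(ℏc)³ × (1 GeV in J)³ = 1.299e47 m⁻³.
Result: 39 × 1.299e47 = 5.068e48 m⁻³.

5.068e48 m⁻³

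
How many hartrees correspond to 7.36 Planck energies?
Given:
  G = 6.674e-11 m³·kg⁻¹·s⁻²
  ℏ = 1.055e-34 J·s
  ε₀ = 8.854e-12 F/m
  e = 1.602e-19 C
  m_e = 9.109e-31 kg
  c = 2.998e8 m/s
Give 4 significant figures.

3.307e27

Planck energy: E_P = √(ℏc⁵/G) = 1.957e9 J
hartree: E_h = m_e e⁴/(4πε₀ℏ)² = 4.354e-18 J
7.36 × 1.957e9 / 4.354e-18 = 3.307e27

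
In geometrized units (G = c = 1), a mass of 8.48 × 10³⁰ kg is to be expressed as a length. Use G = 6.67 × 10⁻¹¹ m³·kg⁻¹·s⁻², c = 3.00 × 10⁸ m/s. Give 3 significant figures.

In G = c = 1 units mass has dimensions of length; the conversion factor is G/c².
8.48 × 10³⁰ kg × (G/c²) = 6.28 × 10³ m

6.28 × 10³ m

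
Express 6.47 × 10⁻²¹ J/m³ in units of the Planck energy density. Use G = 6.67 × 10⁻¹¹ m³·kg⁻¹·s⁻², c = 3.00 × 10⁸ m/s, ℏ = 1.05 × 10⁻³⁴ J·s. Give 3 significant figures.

Planck energy density: u_P = c⁷/(ℏG²) = 4.68 × 10¹¹³ J/m³.
6.47 × 10⁻²¹ / 4.68 × 10¹¹³ = 1.38 × 10⁻¹³⁴

1.38 × 10⁻¹³⁴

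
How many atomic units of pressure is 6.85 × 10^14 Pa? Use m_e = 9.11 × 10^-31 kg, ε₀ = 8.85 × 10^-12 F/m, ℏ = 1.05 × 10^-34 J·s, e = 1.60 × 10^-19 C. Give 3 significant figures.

atomic unit of pressure: P_au = E_h/a₀³ = m_e⁴e¹⁰/((4πε₀)⁵ℏ⁸) = 3.01 × 10^13 Pa.
6.85 × 10^14 / 3.01 × 10^13 = 22.7

22.7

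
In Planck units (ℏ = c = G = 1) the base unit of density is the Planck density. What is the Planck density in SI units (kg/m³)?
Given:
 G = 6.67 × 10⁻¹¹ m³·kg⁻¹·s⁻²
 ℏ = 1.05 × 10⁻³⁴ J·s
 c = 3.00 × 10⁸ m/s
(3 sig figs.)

ρ_P = c⁵/(ℏG²)
  = 2.43 × 10⁴² / 4.67 × 10⁻⁵⁵
  = 5.20 × 10⁹⁶ kg/m³

5.20 × 10⁹⁶ kg/m³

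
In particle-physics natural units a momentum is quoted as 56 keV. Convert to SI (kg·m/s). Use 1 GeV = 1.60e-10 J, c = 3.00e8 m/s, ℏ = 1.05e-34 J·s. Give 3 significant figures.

Momentum is [E]/c; divide by c.
1 GeV → 1/c × (1 GeV in J) = 5.33e-19 kg·m/s.
Convert the energy scale: 56 keV = 5.60e-5 GeV.
Result: 5.60e-5 × 5.33e-19 = 2.99e-23 kg·m/s.

2.99e-23 kg·m/s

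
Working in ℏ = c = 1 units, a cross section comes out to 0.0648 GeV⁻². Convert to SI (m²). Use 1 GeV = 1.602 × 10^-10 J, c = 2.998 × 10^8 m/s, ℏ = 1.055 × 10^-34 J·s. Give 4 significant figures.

2.526 × 10^-33 m²

Area is [L]² = [E]⁻²·(ℏc)²; restore (ℏc)².
1 GeV⁻² → (ℏc)² × (1 GeV in J)⁻² = 3.898 × 10^-32 m².
Result: 0.0648 × 3.898 × 10^-32 = 2.526 × 10^-33 m².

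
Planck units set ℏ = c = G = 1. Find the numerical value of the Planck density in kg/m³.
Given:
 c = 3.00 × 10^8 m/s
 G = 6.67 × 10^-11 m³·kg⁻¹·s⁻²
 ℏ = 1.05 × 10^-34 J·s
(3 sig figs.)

Dimensional analysis gives ρ_P = c⁵/(ℏG²).
  = 2.43 × 10^42 / 4.67 × 10^-55
  = 5.20 × 10^96 kg/m³

5.20 × 10^96 kg/m³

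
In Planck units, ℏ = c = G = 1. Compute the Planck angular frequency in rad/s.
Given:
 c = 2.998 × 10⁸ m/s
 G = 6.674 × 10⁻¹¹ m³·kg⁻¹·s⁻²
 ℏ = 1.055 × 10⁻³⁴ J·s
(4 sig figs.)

1.855 × 10⁴³ rad/s

The unique combination of the constants set to 1 with dimensions of angular frequency is ω_P = √(c⁵/(ℏG)).
  = √(3.440 × 10⁸⁶)
  = 1.855 × 10⁴³ rad/s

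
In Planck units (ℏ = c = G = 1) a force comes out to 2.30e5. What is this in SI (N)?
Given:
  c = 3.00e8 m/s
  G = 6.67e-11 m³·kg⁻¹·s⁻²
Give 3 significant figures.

One Planck force: F_P = c⁴/G = 1.21e44 N.
2.30e5 × 1.21e44 N = 2.79e49 N

2.79e49 N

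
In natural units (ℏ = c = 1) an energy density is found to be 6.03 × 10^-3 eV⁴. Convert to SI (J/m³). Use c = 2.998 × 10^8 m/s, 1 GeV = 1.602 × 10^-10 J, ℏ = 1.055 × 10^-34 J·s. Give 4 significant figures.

0.1255 J/m³

[E]/[L]³ = [E]⁴/(ℏc)³; restore (ℏc)⁻³.
1 GeV⁴ → 1/(ℏc)³ × (1 GeV in J)⁴ = 2.082 × 10^37 J/m³.
Convert the energy scale: 6.03 × 10^-3 eV⁴ = 6.03 × 10^-39 GeV⁴.
Result: 6.03 × 10^-39 × 2.082 × 10^37 = 0.1255 J/m³.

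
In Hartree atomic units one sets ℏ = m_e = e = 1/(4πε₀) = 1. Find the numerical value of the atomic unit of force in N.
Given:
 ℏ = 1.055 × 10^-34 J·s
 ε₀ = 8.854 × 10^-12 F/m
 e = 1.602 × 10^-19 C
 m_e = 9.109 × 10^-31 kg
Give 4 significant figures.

F_au = E_h/a₀ = m_e²e⁶/((4πε₀)³ℏ⁴)
E_h = 4.354 × 10^-18 J
a₀ = 5.297 × 10^-11 m
E_h/a₀ = 8.220 × 10^-8 N

8.220 × 10^-8 N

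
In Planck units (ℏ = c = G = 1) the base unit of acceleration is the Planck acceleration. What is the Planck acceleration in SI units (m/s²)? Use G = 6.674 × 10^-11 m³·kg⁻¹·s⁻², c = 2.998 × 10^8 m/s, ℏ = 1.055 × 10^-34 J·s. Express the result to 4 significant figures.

a_P = √(c⁷/(ℏG))
  = √(3.092 × 10^103)
  = 5.560 × 10^51 m/s²

5.560 × 10^51 m/s²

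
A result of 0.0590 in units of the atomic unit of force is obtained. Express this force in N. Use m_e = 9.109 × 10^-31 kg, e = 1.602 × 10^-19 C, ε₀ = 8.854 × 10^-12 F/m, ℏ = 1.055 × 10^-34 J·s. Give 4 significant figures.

4.850 × 10^-9 N

One atomic unit of force: F_au = E_h/a₀ = m_e²e⁶/((4πε₀)³ℏ⁴) = 8.220 × 10^-8 N.
0.0590 × 8.220 × 10^-8 N = 4.850 × 10^-9 N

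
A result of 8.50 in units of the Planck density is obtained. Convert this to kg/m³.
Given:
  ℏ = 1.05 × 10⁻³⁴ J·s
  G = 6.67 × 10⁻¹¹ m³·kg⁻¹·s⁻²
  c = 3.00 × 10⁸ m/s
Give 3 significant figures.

One Planck density: ρ_P = c⁵/(ℏG²) = 5.20 × 10⁹⁶ kg/m³.
8.50 × 5.20 × 10⁹⁶ kg/m³ = 4.42 × 10⁹⁷ kg/m³

4.42 × 10⁹⁷ kg/m³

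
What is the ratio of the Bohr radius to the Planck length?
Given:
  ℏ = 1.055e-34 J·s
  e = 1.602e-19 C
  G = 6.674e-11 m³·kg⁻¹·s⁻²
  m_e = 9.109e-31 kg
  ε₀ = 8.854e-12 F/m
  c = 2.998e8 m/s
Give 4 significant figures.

Bohr radius: a₀ = 4πε₀ℏ²/(m_e e²) = 5.297e-11 m
Planck length: ℓ_P = √(ℏG/c³) = 1.616e-35 m
ratio = 5.297e-11 / 1.616e-35 = 3.277e24

3.277e24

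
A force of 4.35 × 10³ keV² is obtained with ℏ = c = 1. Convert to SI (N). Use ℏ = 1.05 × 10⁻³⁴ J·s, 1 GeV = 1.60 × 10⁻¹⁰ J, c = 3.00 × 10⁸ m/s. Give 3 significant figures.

Force is [E]/[L] = [E]²/(ℏc); restore (ℏc)⁻¹.
1 GeV² → 1/(ℏc) × (1 GeV in J)² = 8.13 × 10⁵ N.
Convert the energy scale: 4.35 × 10³ keV² = 4.35 × 10⁻⁹ GeV².
Result: 4.35 × 10⁻⁹ × 8.13 × 10⁵ = 3.54 × 10⁻³ N.

3.54 × 10⁻³ N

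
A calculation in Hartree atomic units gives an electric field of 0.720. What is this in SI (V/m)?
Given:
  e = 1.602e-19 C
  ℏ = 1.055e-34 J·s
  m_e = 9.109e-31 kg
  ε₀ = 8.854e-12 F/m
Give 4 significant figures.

One atomic unit of electric field: E_au = E_h/(e a₀) = m_e²e⁵/((4πε₀)³ℏ⁴) = 5.131e11 V/m.
0.720 × 5.131e11 V/m = 3.694e11 V/m

3.694e11 V/m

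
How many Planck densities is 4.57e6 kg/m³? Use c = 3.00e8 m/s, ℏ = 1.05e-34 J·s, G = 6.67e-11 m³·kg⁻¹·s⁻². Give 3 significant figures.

Planck density: ρ_P = c⁵/(ℏG²) = 5.20e96 kg/m³.
4.57e6 / 5.20e96 = 8.79e-91

8.79e-91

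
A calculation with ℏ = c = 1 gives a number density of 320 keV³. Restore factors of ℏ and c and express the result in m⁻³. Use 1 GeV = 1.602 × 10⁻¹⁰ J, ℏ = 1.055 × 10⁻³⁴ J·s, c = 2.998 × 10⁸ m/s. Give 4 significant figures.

4.158 × 10³¹ m⁻³

Number density is [L]⁻³ = [E]³/(ℏc)³.
1 GeV³ → 1/(ℏc)³ × (1 GeV in J)³ = 1.299 × 10⁴⁷ m⁻³.
Convert the energy scale: 320 keV³ = 3.20 × 10⁻¹⁶ GeV³.
Result: 3.20 × 10⁻¹⁶ × 1.299 × 10⁴⁷ = 4.158 × 10³¹ m⁻³.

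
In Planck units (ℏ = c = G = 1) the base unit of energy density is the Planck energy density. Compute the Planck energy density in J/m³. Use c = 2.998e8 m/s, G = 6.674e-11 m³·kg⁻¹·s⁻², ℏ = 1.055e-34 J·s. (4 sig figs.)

4.632e113 J/m³

u_P = c⁷/(ℏG²)
  = 2.177e59 / 4.699e-55
  = 4.632e113 J/m³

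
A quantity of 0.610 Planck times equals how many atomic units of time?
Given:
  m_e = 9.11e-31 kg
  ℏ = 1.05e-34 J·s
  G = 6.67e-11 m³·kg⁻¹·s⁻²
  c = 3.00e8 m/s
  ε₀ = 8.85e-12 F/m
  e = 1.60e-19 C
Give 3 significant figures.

Planck time: t_P = √(ℏG/c⁵) = 5.37e-44 s
atomic unit of time: τ_au = (4πε₀)²ℏ³/(m_e e⁴) = 2.40e-17 s
0.610 × 5.37e-44 / 2.40e-17 = 1.37e-27

1.37e-27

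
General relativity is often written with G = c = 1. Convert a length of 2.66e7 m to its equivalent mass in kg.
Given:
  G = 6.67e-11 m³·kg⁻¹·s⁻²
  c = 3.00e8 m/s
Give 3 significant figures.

3.59e34 kg

Length → mass via c²/G.
2.66e7 m × (c²/G) = 3.59e34 kg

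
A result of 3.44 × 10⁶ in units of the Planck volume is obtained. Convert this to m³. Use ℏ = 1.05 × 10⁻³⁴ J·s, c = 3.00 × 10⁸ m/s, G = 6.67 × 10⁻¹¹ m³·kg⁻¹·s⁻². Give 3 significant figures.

One Planck volume: V_P = (ℏG/c³)^(3/2) = 4.18 × 10⁻¹⁰⁵ m³.
3.44 × 10⁶ × 4.18 × 10⁻¹⁰⁵ m³ = 1.44 × 10⁻⁹⁸ m³

1.44 × 10⁻⁹⁸ m³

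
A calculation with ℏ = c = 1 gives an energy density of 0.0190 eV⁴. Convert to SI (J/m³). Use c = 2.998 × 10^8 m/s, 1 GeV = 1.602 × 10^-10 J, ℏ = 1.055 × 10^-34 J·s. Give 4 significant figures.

0.3955 J/m³

[E]/[L]³ = [E]⁴/(ℏc)³; restore (ℏc)⁻³.
1 GeV⁴ → 1/(ℏc)³ × (1 GeV in J)⁴ = 2.082 × 10^37 J/m³.
Convert the energy scale: 0.0190 eV⁴ = 1.90 × 10^-38 GeV⁴.
Result: 1.90 × 10^-38 × 2.082 × 10^37 = 0.3955 J/m³.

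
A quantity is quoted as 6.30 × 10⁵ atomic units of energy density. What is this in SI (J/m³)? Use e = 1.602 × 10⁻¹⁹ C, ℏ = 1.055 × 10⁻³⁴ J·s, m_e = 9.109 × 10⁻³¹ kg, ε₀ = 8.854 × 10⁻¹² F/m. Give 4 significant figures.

1.845 × 10¹⁹ J/m³

One atomic unit of energy density: u_au = E_h/a₀³ = m_e⁴e¹⁰/((4πε₀)⁵ℏ⁸) = 2.929 × 10¹³ J/m³.
6.30 × 10⁵ × 2.929 × 10¹³ J/m³ = 1.845 × 10¹⁹ J/m³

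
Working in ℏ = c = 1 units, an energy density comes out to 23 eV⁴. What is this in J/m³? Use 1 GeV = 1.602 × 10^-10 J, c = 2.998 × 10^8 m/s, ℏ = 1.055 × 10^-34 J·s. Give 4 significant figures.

478.8 J/m³

[E]/[L]³ = [E]⁴/(ℏc)³; restore (ℏc)⁻³.
1 GeV⁴ → 1/(ℏc)³ × (1 GeV in J)⁴ = 2.082 × 10^37 J/m³.
Convert the energy scale: 23 eV⁴ = 2.30 × 10^-35 GeV⁴.
Result: 2.30 × 10^-35 × 2.082 × 10^37 = 478.8 J/m³.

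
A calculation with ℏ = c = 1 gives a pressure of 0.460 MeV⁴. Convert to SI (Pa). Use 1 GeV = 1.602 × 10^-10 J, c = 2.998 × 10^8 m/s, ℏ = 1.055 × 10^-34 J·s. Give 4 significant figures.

Pressure is [E]/[L]³ = [E]⁴/(ℏc)³.
1 GeV⁴ → 1/(ℏc)³ × (1 GeV in J)⁴ = 2.082 × 10^37 Pa.
Convert the energy scale: 0.460 MeV⁴ = 4.60 × 10^-13 GeV⁴.
Result: 4.60 × 10^-13 × 2.082 × 10^37 = 9.575 × 10^24 Pa.

9.575 × 10^24 Pa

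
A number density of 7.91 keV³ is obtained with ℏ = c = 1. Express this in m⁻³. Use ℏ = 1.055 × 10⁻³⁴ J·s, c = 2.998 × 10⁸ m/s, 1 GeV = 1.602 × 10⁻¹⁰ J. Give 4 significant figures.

Number density is [L]⁻³ = [E]³/(ℏc)³.
1 GeV³ → 1/(ℏc)³ × (1 GeV in J)³ = 1.299 × 10⁴⁷ m⁻³.
Convert the energy scale: 7.91 keV³ = 7.91 × 10⁻¹⁸ GeV³.
Result: 7.91 × 10⁻¹⁸ × 1.299 × 10⁴⁷ = 1.028 × 10³⁰ m⁻³.

1.028 × 10³⁰ m⁻³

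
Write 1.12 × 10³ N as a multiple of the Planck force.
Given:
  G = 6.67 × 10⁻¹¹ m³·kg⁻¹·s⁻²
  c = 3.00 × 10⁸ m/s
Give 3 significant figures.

Planck force: F_P = c⁴/G = 1.21 × 10⁴⁴ N.
1.12 × 10³ / 1.21 × 10⁴⁴ = 9.22 × 10⁻⁴²

9.22 × 10⁻⁴²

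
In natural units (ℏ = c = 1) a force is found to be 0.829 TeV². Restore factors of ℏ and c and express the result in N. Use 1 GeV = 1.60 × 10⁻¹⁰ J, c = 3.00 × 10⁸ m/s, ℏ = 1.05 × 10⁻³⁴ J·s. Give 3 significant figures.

Force is [E]/[L] = [E]²/(ℏc); restore (ℏc)⁻¹.
1 GeV² → 1/(ℏc) × (1 GeV in J)² = 8.13 × 10⁵ N.
Convert the energy scale: 0.829 TeV² = 8.29 × 10⁵ GeV².
Result: 8.29 × 10⁵ × 8.13 × 10⁵ = 6.74 × 10¹¹ N.

6.74 × 10¹¹ N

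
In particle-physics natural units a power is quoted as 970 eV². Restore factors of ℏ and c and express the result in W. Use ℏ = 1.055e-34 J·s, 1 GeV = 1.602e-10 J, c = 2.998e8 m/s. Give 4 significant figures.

0.2360 W

Power is [E]/[T] = [E]²/ℏ.
1 GeV² → 1/ℏ × (1 GeV in J)² = 2.433e14 W.
Convert the energy scale: 970 eV² = 9.70e-16 GeV².
Result: 9.70e-16 × 2.433e14 = 0.2360 W.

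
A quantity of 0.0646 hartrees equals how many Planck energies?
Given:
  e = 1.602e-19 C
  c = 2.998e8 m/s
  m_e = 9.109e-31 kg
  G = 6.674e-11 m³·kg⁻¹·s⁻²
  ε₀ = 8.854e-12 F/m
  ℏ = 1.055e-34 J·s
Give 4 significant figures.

1.438e-28

hartree: E_h = m_e e⁴/(4πε₀ℏ)² = 4.354e-18 J
Planck energy: E_P = √(ℏc⁵/G) = 1.957e9 J
0.0646 × 4.354e-18 / 1.957e9 = 1.438e-28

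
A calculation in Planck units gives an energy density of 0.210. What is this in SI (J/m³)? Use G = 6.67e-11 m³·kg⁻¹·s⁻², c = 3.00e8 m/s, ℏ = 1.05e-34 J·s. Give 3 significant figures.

9.83e112 J/m³

One Planck energy density: u_P = c⁷/(ℏG²) = 4.68e113 J/m³.
0.210 × 4.68e113 J/m³ = 9.83e112 J/m³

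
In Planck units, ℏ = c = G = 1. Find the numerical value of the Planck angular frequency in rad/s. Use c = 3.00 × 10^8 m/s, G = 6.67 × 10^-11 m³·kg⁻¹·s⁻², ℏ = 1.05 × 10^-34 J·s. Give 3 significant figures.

1.86 × 10^43 rad/s

From ℏ = c = G = 1 the angular frequency scale is ω_P = √(c⁵/(ℏG)).
  = √(3.47 × 10^86)
  = 1.86 × 10^43 rad/s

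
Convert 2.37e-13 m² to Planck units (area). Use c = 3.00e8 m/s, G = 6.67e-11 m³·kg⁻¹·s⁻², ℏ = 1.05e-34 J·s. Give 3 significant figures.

Planck area: A_P = ℏG/c³ = 2.59e-70 m².
2.37e-13 / 2.59e-70 = 9.14e56

9.14e56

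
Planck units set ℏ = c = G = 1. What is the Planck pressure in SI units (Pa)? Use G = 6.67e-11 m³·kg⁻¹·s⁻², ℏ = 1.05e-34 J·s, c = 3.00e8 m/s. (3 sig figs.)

From ℏ = c = G = 1 the pressure scale is p_P = c⁷/(ℏG²).
  = 2.19e59 / 4.67e-55
  = 4.68e113 Pa

4.68e113 Pa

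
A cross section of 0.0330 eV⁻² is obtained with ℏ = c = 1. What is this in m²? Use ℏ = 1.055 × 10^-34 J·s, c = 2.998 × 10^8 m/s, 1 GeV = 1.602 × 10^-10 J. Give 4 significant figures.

Area is [L]² = [E]⁻²·(ℏc)²; restore (ℏc)².
1 GeV⁻² → (ℏc)² × (1 GeV in J)⁻² = 3.898 × 10^-32 m².
Convert the energy scale: 0.0330 eV⁻² = 3.30 × 10^16 GeV⁻².
Result: 3.30 × 10^16 × 3.898 × 10^-32 = 1.286 × 10^-15 m².

1.286 × 10^-15 m²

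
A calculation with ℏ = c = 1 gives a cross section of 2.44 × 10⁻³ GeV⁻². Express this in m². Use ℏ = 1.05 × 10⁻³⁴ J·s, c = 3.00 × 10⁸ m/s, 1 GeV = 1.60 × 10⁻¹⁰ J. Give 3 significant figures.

9.46 × 10⁻³⁵ m²

Area is [L]² = [E]⁻²·(ℏc)²; restore (ℏc)².
1 GeV⁻² → (ℏc)² × (1 GeV in J)⁻² = 3.88 × 10⁻³² m².
Result: 2.44 × 10⁻³ × 3.88 × 10⁻³² = 9.46 × 10⁻³⁵ m².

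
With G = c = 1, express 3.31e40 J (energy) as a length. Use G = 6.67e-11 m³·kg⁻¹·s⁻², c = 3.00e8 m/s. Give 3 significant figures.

2.73e-4 m

Energy → length via G/c⁴.
3.31e40 J × (G/c⁴) = 2.73e-4 m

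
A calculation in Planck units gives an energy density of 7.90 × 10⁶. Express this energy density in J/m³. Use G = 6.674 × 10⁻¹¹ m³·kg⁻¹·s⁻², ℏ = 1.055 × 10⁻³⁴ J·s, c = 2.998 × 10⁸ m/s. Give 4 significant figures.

3.660 × 10¹²⁰ J/m³

One Planck energy density: u_P = c⁷/(ℏG²) = 4.632 × 10¹¹³ J/m³.
7.90 × 10⁶ × 4.632 × 10¹¹³ J/m³ = 3.660 × 10¹²⁰ J/m³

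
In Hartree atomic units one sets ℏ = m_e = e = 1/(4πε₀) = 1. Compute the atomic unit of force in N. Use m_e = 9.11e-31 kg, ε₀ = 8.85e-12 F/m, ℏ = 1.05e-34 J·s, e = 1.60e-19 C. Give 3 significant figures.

F_au = E_h/a₀ = m_e²e⁶/((4πε₀)³ℏ⁴)
E_h = 4.38e-18 J
a₀ = 5.26e-11 m
E_h/a₀ = 8.33e-8 N

8.33e-8 N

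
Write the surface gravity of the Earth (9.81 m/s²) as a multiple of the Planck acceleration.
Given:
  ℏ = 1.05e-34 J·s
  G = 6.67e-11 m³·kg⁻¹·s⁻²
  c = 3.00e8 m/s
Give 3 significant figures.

Planck acceleration: a_P = √(c⁷/(ℏG)) = 5.59e51 m/s².
9.81 / 5.59e51 = 1.76e-51

1.76e-51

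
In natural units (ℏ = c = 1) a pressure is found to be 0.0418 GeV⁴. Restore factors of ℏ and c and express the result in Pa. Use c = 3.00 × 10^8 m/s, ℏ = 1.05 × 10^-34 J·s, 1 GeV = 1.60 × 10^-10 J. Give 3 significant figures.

Pressure is [E]/[L]³ = [E]⁴/(ℏc)³.
1 GeV⁴ → 1/(ℏc)³ × (1 GeV in J)⁴ = 2.10 × 10^37 Pa.
Result: 0.0418 × 2.10 × 10^37 = 8.76 × 10^35 Pa.

8.76 × 10^35 Pa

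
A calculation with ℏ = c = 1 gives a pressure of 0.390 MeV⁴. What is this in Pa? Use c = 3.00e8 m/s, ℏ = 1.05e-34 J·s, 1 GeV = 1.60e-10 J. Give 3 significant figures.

8.18e24 Pa

Pressure is [E]/[L]³ = [E]⁴/(ℏc)³.
1 GeV⁴ → 1/(ℏc)³ × (1 GeV in J)⁴ = 2.10e37 Pa.
Convert the energy scale: 0.390 MeV⁴ = 3.90e-13 GeV⁴.
Result: 3.90e-13 × 2.10e37 = 8.18e24 Pa.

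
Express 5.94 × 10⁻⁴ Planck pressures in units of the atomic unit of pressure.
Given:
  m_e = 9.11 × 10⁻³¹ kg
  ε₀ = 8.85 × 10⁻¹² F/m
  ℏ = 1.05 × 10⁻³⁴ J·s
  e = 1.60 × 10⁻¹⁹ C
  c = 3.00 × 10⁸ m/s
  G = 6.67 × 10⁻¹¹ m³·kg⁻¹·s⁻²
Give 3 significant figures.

Planck pressure: p_P = c⁷/(ℏG²) = 4.68 × 10¹¹³ Pa
atomic unit of pressure: P_au = E_h/a₀³ = m_e⁴e¹⁰/((4πε₀)⁵ℏ⁸) = 3.01 × 10¹³ Pa
5.94 × 10⁻⁴ × 4.68 × 10¹¹³ / 3.01 × 10¹³ = 9.23 × 10⁹⁶

9.23 × 10⁹⁶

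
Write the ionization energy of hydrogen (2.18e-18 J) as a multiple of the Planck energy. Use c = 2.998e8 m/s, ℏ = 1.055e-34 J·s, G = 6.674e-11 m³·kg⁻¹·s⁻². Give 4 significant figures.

Planck energy: E_P = √(ℏc⁵/G) = 1.957e9 J.
2.18e-18 / 1.957e9 = 1.114e-27

1.114e-27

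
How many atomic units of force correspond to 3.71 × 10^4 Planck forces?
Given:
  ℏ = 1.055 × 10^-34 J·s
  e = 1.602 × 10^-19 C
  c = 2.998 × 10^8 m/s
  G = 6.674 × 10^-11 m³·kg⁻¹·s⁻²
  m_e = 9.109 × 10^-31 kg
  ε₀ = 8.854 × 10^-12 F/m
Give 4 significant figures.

5.463 × 10^55

Planck force: F_P = c⁴/G = 1.210 × 10^44 N
atomic unit of force: F_au = E_h/a₀ = m_e²e⁶/((4πε₀)³ℏ⁴) = 8.220 × 10^-8 N
3.71 × 10^4 × 1.210 × 10^44 / 8.220 × 10^-8 = 5.463 × 10^55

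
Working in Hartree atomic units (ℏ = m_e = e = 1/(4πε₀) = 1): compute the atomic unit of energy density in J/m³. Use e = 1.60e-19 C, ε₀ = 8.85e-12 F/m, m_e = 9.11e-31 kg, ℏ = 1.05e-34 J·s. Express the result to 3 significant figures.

3.01e13 J/m³

Dimensional analysis gives u_au = E_h/a₀³ = m_e⁴e¹⁰/((4πε₀)⁵ℏ⁸).
E_h = 4.38e-18 J
a₀ = 5.26e-11 m
E_h/a₀³ = 3.01e13 J/m³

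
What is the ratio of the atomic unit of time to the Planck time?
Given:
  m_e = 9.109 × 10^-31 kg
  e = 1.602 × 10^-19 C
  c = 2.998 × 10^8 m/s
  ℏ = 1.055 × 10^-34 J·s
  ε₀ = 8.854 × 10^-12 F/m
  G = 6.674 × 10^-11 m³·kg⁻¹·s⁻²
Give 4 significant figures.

atomic unit of time: τ_au = (4πε₀)²ℏ³/(m_e e⁴) = 2.423 × 10^-17 s
Planck time: t_P = √(ℏG/c⁵) = 5.392 × 10^-44 s
ratio = 2.423 × 10^-17 / 5.392 × 10^-44 = 4.494 × 10^26

4.494 × 10^26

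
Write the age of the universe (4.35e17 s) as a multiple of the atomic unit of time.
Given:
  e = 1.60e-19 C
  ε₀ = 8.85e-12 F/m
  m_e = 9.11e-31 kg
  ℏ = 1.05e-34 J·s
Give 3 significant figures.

1.81e34

atomic unit of time: τ_au = (4πε₀)²ℏ³/(m_e e⁴) = 2.40e-17 s.
4.35e17 / 2.40e-17 = 1.81e34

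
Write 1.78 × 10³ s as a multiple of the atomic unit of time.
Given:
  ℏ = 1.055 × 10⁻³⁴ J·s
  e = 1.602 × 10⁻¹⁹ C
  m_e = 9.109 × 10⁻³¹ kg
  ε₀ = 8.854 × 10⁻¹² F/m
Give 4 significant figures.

atomic unit of time: τ_au = (4πε₀)²ℏ³/(m_e e⁴) = 2.423 × 10⁻¹⁷ s.
1.78 × 10³ / 2.423 × 10⁻¹⁷ = 7.347 × 10¹⁹

7.347 × 10¹⁹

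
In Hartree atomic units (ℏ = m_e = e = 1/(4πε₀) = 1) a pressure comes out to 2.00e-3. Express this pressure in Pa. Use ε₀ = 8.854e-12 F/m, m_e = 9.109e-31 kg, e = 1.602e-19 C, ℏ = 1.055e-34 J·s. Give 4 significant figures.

One atomic unit of pressure: P_au = E_h/a₀³ = m_e⁴e¹⁰/((4πε₀)⁵ℏ⁸) = 2.929e13 Pa.
2.00e-3 × 2.929e13 Pa = 5.858e10 Pa

5.858e10 Pa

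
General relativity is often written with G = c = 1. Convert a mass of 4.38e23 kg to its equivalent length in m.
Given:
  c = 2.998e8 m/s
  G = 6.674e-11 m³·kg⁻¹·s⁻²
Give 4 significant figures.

3.252e-4 m

In G = c = 1 units mass has dimensions of length; the conversion factor is G/c².
4.38e23 kg × (G/c²) = 3.252e-4 m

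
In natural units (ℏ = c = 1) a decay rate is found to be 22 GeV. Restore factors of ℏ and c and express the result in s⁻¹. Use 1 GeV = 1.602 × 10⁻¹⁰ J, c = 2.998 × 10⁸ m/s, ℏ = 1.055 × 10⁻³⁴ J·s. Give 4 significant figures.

3.341 × 10²⁵ s⁻¹

A rate is [E]/ℏ; divide by ℏ.
1 GeV → 1/ℏ × (1 GeV in J) = 1.518 × 10²⁴ s⁻¹.
Result: 22 × 1.518 × 10²⁴ = 3.341 × 10²⁵ s⁻¹.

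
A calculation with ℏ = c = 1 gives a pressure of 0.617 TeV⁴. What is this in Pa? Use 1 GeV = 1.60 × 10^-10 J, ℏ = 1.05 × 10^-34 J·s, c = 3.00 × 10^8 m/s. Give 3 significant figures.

1.29 × 10^49 Pa

Pressure is [E]/[L]³ = [E]⁴/(ℏc)³.
1 GeV⁴ → 1/(ℏc)³ × (1 GeV in J)⁴ = 2.10 × 10^37 Pa.
Convert the energy scale: 0.617 TeV⁴ = 6.17 × 10^11 GeV⁴.
Result: 6.17 × 10^11 × 2.10 × 10^37 = 1.29 × 10^49 Pa.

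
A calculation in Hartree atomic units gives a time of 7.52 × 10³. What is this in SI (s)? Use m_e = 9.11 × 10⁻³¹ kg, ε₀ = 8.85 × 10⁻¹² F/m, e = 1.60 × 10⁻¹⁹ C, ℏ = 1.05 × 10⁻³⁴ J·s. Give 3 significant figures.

1.80 × 10⁻¹³ s

One atomic unit of time: τ_au = (4πε₀)²ℏ³/(m_e e⁴) = 2.40 × 10⁻¹⁷ s.
7.52 × 10³ × 2.40 × 10⁻¹⁷ s = 1.80 × 10⁻¹³ s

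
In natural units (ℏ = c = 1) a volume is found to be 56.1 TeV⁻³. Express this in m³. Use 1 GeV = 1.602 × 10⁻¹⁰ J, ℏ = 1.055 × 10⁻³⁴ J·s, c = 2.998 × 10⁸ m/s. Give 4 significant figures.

Volume is [L]³ = [E]⁻³·(ℏc)³.
1 GeV⁻³ → (ℏc)³ × (1 GeV in J)⁻³ = 7.696 × 10⁻⁴⁸ m³.
Convert the energy scale: 56.1 TeV⁻³ = 5.61 × 10⁻⁸ GeV⁻³.
Result: 5.61 × 10⁻⁸ × 7.696 × 10⁻⁴⁸ = 4.317 × 10⁻⁵⁵ m³.

4.317 × 10⁻⁵⁵ m³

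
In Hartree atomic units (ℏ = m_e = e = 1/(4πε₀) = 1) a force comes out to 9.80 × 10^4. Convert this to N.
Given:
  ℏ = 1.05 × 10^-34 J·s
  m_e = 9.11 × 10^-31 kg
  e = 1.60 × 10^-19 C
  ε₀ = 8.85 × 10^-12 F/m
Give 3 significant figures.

8.16 × 10^-3 N

One atomic unit of force: F_au = E_h/a₀ = m_e²e⁶/((4πε₀)³ℏ⁴) = 8.33 × 10^-8 N.
9.80 × 10^4 × 8.33 × 10^-8 N = 8.16 × 10^-3 N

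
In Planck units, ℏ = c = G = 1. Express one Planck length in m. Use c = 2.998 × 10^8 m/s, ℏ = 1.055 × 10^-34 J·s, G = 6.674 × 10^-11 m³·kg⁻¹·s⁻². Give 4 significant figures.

1.616 × 10^-35 m

From ℏ = c = G = 1 the length scale is ℓ_P = √(ℏG/c³).
  = √(2.613 × 10^-70)
  = 1.616 × 10^-35 m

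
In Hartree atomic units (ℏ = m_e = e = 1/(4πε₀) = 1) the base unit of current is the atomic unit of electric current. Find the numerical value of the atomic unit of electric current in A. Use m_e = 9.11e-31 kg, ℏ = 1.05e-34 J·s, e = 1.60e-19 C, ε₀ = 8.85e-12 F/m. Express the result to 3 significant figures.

I_au = e E_h/ℏ = m_e e⁵/((4πε₀)²ℏ³)
E_h = 4.38e-18 J
e·E_h/ℏ = 6.67e-3 A

6.67e-3 A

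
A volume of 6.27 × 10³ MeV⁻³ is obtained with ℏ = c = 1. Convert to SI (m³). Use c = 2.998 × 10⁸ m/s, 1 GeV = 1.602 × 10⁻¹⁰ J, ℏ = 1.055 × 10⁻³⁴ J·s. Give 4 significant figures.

Volume is [L]³ = [E]⁻³·(ℏc)³.
1 GeV⁻³ → (ℏc)³ × (1 GeV in J)⁻³ = 7.696 × 10⁻⁴⁸ m³.
Convert the energy scale: 6.27 × 10³ MeV⁻³ = 6.27 × 10¹² GeV⁻³.
Result: 6.27 × 10¹² × 7.696 × 10⁻⁴⁸ = 4.825 × 10⁻³⁵ m³.

4.825 × 10⁻³⁵ m³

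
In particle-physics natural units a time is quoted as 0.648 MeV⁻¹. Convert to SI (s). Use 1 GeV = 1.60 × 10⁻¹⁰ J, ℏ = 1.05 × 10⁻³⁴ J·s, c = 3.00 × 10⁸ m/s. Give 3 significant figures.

A time is [E]⁻¹ in ℏ=c=1; restore one factor of ℏ.
1 GeV⁻¹ → ℏ × (1 GeV in J)⁻¹ = 6.56 × 10⁻²⁵ s.
Convert the energy scale: 0.648 MeV⁻¹ = 648 GeV⁻¹.
Result: 648 × 6.56 × 10⁻²⁵ = 4.25 × 10⁻²² s.

4.25 × 10⁻²² s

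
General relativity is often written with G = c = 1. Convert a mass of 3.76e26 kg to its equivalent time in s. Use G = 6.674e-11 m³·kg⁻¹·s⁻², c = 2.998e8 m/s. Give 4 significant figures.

9.313e-10 s

Mass → time via G/c³.
3.76e26 kg × (G/c³) = 9.313e-10 s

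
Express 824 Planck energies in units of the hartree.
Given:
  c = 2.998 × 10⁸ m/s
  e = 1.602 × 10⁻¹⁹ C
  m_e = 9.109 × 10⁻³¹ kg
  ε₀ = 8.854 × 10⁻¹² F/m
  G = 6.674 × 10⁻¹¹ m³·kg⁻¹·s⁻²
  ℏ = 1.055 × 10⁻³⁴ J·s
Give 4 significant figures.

Planck energy: E_P = √(ℏc⁵/G) = 1.957 × 10⁹ J
hartree: E_h = m_e e⁴/(4πε₀ℏ)² = 4.354 × 10⁻¹⁸ J
824 × 1.957 × 10⁹ / 4.354 × 10⁻¹⁸ = 3.703 × 10²⁹

3.703 × 10²⁹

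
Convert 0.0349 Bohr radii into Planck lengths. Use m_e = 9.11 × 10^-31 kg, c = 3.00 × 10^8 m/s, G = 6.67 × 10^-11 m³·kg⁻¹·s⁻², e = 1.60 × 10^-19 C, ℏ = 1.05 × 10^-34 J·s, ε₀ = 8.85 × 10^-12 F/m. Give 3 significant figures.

Bohr radius: a₀ = 4πε₀ℏ²/(m_e e²) = 5.26 × 10^-11 m
Planck length: ℓ_P = √(ℏG/c³) = 1.61 × 10^-35 m
0.0349 × 5.26 × 10^-11 / 1.61 × 10^-35 = 1.14 × 10^23

1.14 × 10^23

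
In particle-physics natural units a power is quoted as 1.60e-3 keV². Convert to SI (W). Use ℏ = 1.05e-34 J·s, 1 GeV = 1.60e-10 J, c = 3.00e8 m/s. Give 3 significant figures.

0.390 W

Power is [E]/[T] = [E]²/ℏ.
1 GeV² → 1/ℏ × (1 GeV in J)² = 2.44e14 W.
Convert the energy scale: 1.60e-3 keV² = 1.60e-15 GeV².
Result: 1.60e-15 × 2.44e14 = 0.390 W.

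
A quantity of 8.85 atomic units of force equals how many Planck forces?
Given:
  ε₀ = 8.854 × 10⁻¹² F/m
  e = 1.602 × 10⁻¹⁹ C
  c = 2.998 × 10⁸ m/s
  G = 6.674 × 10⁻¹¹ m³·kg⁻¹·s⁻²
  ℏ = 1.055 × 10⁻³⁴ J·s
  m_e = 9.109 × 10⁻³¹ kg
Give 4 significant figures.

6.010 × 10⁻⁵¹

atomic unit of force: F_au = E_h/a₀ = m_e²e⁶/((4πε₀)³ℏ⁴) = 8.220 × 10⁻⁸ N
Planck force: F_P = c⁴/G = 1.210 × 10⁴⁴ N
8.85 × 8.220 × 10⁻⁸ / 1.210 × 10⁴⁴ = 6.010 × 10⁻⁵¹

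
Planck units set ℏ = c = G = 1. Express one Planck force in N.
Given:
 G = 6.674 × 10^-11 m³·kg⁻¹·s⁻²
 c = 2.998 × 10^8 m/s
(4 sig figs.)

1.210 × 10^44 N

From ℏ = c = G = 1 the force scale is F_P = c⁴/G.
  = 8.078 × 10^33 / 6.674 × 10^-11
  = 1.210 × 10^44 N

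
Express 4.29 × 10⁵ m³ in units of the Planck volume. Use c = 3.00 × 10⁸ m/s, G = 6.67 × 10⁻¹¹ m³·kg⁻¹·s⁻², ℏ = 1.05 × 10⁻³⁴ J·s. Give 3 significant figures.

Planck volume: V_P = (ℏG/c³)^(3/2) = 4.18 × 10⁻¹⁰⁵ m³.
4.29 × 10⁵ / 4.18 × 10⁻¹⁰⁵ = 1.03 × 10¹¹⁰

1.03 × 10¹¹⁰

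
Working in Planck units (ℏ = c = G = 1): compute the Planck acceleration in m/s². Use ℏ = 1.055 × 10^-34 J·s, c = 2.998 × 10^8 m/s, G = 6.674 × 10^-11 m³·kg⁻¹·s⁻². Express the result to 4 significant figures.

5.560 × 10^51 m/s²

Dimensional analysis gives a_P = √(c⁷/(ℏG)).
  = √(3.092 × 10^103)
  = 5.560 × 10^51 m/s²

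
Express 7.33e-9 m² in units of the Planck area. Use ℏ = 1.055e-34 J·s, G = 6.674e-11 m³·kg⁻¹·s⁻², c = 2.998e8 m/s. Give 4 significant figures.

Planck area: A_P = ℏG/c³ = 2.613e-70 m².
7.33e-9 / 2.613e-70 = 2.805e61

2.805e61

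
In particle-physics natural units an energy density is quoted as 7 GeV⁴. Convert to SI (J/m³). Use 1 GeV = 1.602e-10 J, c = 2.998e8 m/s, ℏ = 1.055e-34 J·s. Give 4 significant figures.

1.457e38 J/m³

[E]/[L]³ = [E]⁴/(ℏc)³; restore (ℏc)⁻³.
1 GeV⁴ → 1/(ℏc)³ × (1 GeV in J)⁴ = 2.082e37 J/m³.
Result: 7 × 2.082e37 = 1.457e38 J/m³.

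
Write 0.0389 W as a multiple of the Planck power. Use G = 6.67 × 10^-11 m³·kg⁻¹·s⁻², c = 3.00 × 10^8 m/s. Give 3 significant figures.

Planck power: P_P = c⁵/G = 3.64 × 10^52 W.
0.0389 / 3.64 × 10^52 = 1.07 × 10^-54

1.07 × 10^-54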